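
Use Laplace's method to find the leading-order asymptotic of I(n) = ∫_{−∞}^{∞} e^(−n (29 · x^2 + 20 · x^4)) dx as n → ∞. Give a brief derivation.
I(n) ~ sqrt(π/(29n))

φ(x) = 29 · x^2 + 20 · x^4 has its unique global minimum at x* = 0 (since φ'(x) = 58x + 80x^3 = 0 only at x = 0 for real x with both coefficients positive, and φ → ∞ as |x| → ∞). At x* = 0, φ(0) = 0 and φ''(0) = 58. Laplace's method then gives
  I(n) ~ sqrt(2π / (n · φ''(0))) · e^(−n φ(0)) = sqrt(2π / (58n)) = sqrt(π/(29n)).
The 20 · x^4 term contributes only at subleading order (an O(1/n) relative correction).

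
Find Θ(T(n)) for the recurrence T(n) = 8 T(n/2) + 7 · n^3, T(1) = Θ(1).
T(n) = Θ(n^3 log n)

log_2 8 = 3, and f(n) = 7 · n^3 = Θ(n^(log_2 8)). This is Case 2 of the master theorem: T(n) = Θ(f(n) · log n) = Θ(n^3 log n).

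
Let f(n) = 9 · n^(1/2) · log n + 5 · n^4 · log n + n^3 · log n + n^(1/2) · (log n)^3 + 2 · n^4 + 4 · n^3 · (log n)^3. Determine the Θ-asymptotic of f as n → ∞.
f(n) ∈ Θ(n^4 · log n)

Compare the terms by growth order. For large n, n^a · (log n)^b dominates n^a' · (log n)^b' iff a > a', or (a = a' and b > b'). Ranking the 6 terms shows the dominant one is 5 · n^4 · log n. Hence f(n) ∈ Θ(n^4 · log n).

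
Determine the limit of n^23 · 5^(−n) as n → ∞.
lim = 0

Exponentials with base > 1 dominate every fixed polynomial: for any fixed c, n^c / 5^n → 0 as n → ∞ (e.g. by the ratio test, or by writing 5^n = e^(n ln 5) and noting e^(n ln 5) / n^c → ∞). Hence n^23 · 5^(−n) = n^23 / 5^n → 0.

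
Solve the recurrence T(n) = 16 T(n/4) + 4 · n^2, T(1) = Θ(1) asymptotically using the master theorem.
T(n) = Θ(n^2 log n)

log_4 16 = 2, and f(n) = 4 · n^2 = Θ(n^(log_4 16)). This is Case 2 of the master theorem: T(n) = Θ(f(n) · log n) = Θ(n^2 log n).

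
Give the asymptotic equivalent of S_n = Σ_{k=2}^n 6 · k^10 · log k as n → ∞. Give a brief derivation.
S_n ~ 6 · n^11 log n / 11 − 6 · n^11 / 121

By integral comparison, S_n = ∫_1^n 6 · x^10 · log x dx + O(n^10 · log n). For the integral, ∫ x^10 log x dx = n^11 log n / 11 − n^11/121 (integration by parts). Hence S_n ~ 6 · n^11 log n / 11 − 6 · n^11 / 121.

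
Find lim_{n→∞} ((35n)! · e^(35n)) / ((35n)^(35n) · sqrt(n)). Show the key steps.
lim = sqrt(2π·35)

Stirling: (35n)! ~ sqrt(2π·35n) · (35n/e)^(35n). Hence
  (35n)! · e^(35n) / (35n)^(35n) ~ sqrt(2π·35n).
Dividing by sqrt(n): sqrt(2π·35n) / sqrt(n) = sqrt(2π·35) · n^((1−1)/2), so the limit is sqrt(2π·35).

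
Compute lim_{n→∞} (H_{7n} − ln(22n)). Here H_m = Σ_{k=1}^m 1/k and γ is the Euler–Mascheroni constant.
lim = ln(7/22) + γ

By Euler-Maclaurin, H_m = ln m + γ + O(1/m). So
  H_{7n} − ln(22n) = ln(7n) + γ − ln(22n) + O(1/n)
                       = ln(7/22) + γ + O(1/n).
Hence the limit is ln(7/22) + γ.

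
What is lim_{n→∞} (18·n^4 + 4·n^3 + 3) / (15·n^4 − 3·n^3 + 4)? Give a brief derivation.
lim = 18/15 = 6/5

For large n the leading n^4 terms dominate both numerator and denominator. Dividing top and bottom by n^4, every other term tends to 0, leaving 18/15 = 6/5.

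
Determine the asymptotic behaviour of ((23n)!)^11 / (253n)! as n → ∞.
((23n)!)^11/(253n)! ~ ((2π·23n)^(10/2) / sqrt(11)) · 11^(−11·23n)  →  0

Write N = 23n. Stirling: N! ~ sqrt(2π N)(N/e)^N and (11N)! ~ sqrt(2π·11N)·(11N/e)^(11N).
  (N!)^11/(11N)! ~ (2π N)^(11/2) (N/e)^(11N) / [sqrt(2π·11N) (11N/e)^(11N)]
     = (2π N)^(11/2) / sqrt(2π·11N) · (N/(11N))^(11N)
     = (2π N)^((11−1)/2) / sqrt(11) · 11^(−11N).
Since 11^11 > 1, the factor 11^(−11N) decays exponentially, so the ratio → 0. Substituting N = 23n gives the stated form.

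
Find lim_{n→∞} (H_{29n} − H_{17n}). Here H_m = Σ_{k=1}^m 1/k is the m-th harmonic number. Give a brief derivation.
lim = ln(29/17)

Euler-Maclaurin gives H_m = ln m + γ + 1/(2m) + O(1/m^2). The γ and O(1/m) terms cancel in the difference:
  H_{29n} − H_{17n} = ln(29n) − ln(17n) + O(1/n) = ln(29/17) + O(1/n).
Hence the limit is ln(29/17).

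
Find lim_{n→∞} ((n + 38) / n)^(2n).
lim = e^76

Rewrite as (1 + 38/n)^(2n). By the standard limit (1 + x/n)^n → e^x, we have (1 + 38/n)^n → e^38, and raising to the 2nd power gives e^76.
More precisely, ln[(1 + 38/n)^(2n)] = 2n · ln(1 + 38/n) = 2n · (38/n + O(1/n^2)) = 76 + O(1/n) → 76.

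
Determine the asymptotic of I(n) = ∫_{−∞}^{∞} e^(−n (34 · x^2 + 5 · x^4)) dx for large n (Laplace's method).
I(n) ~ sqrt(π/(34n))

φ(x) = 34 · x^2 + 5 · x^4 has its unique global minimum at x* = 0 (since φ'(x) = 68x + 20x^3 = 0 only at x = 0 for real x with both coefficients positive, and φ → ∞ as |x| → ∞). At x* = 0, φ(0) = 0 and φ''(0) = 68. Laplace's method then gives
  I(n) ~ sqrt(2π / (n · φ''(0))) · e^(−n φ(0)) = sqrt(2π / (68n)) = sqrt(π/(34n)).
The 5 · x^4 term contributes only at subleading order (an O(1/n) relative correction).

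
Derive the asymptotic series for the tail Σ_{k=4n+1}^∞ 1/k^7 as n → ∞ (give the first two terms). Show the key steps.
Σ_{k>4n} 1/k^7 = 1/(6 · (4n)^6) − 1/(2 · (4n)^7) + O(1/(4n)^8)

Compare to the integral: ∫_{4n}^∞ x^(−7) dx = [−x^(−6)/6]_{4n}^∞ = 1/((7−1)·(4n)^6). The Euler-Maclaurin correction adds −f(4n)/2 = −1/(2·(4n)^7). Euler-Maclaurin then gives
  Σ_{k>4n} 1/k^7 = ∫_{4n}^∞ dx/x^7 − 1/(2·(4n)^7) + O(1/(4n)^8).
(Equivalently this is ζ(7) − Σ_{k≤4n} 1/k^7.)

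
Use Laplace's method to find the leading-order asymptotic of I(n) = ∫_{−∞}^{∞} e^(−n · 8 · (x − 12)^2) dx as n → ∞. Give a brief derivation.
I(n) = sqrt(π/(8n))

Here φ(x) = 8 · (x − 12)^2 has its unique minimum at x* = 12 with φ(x*) = 0 and φ''(x*) = 16. Laplace's method gives
  I(n) ~ e^(−n φ(x*)) · sqrt(2π / (n · φ''(x*))) = sqrt(2π / (16n)) = sqrt(π/(8n)).
This is exact: substituting u = (x − 12)·sqrt(8n) gives I(n) = (1/sqrt(8n)) ∫_{−∞}^{∞} e^(−u^2) du = sqrt(π/(8n)).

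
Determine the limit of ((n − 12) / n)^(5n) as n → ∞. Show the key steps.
lim = e^(−60)

Rewrite as (1 − 12/n)^(5n). By the standard limit (1 + x/n)^n → e^x, we have (1 − 12/n)^n → e^(−12), and raising to the 5th power gives e^(−60).
More precisely, ln[(1 − 12/n)^(5n)] = 5n · ln(1 − 12/n) = 5n · (-12/n + O(1/n^2)) = -60 + O(1/n) → -60.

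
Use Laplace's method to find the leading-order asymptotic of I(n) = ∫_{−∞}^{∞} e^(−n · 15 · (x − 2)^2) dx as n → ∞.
I(n) = sqrt(π/(15n))

Here φ(x) = 15 · (x − 2)^2 has its unique minimum at x* = 2 with φ(x*) = 0 and φ''(x*) = 30. Laplace's method gives
  I(n) ~ e^(−n φ(x*)) · sqrt(2π / (n · φ''(x*))) = sqrt(2π / (30n)) = sqrt(π/(15n)).
This is exact: substituting u = (x − 2)·sqrt(15n) gives I(n) = (1/sqrt(15n)) ∫_{−∞}^{∞} e^(−u^2) du = sqrt(π/(15n)).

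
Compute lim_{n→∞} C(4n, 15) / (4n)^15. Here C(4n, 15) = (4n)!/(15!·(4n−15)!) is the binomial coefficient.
lim = 1/15! = 1/1307674368000

With N = 4n → ∞: C(N, 15) / N^15 = [N(N−1)…(N−14)] / (15! · N^15) = (1/15!) · 1 · (1 − 1/(4n)) · … · (1 − 14/(4n)). Each factor → 1 as N → ∞, so the limit is 1/15! = 1/1307674368000.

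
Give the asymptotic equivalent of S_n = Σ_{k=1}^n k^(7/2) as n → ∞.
S_n ~ (2/9) · n^(9/2)

Integral comparison: Σ_{k=1}^n k^(7/2) = ∫_0^n x^(7/2) dx + O(n^(7/2)). The integral is n^(1 + 7/2) / (1 + 7/2) = n^((7+2)/2) / ((7+2)/2) = (2/9) · n^(9/2).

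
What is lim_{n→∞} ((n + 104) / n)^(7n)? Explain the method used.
lim = e^728

Rewrite as (1 + 104/n)^(7n). By the standard limit (1 + x/n)^n → e^x, we have (1 + 104/n)^n → e^104, and raising to the 7th power gives e^728.
More precisely, ln[(1 + 104/n)^(7n)] = 7n · ln(1 + 104/n) = 7n · (104/n + O(1/n^2)) = 728 + O(1/n) → 728.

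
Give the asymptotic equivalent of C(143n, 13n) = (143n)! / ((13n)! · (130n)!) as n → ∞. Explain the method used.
C(143n, 13n) ~ (285311670611/10000000000)^(13n) · sqrt(11/(20π·13n))

Write N = 13n. Apply Stirling to each factorial:
  (11N)! ~ sqrt(2π·11N) · (11N/e)^(11N),
  N! ~ sqrt(2π N) · (N/e)^N,
  (10N)! ~ sqrt(2π·10N) · (10N/e)^(10N).
The exponential factors combine to (11N)^(11N) / (N^N · (10N)^(10N)) = 11^(11N)/10^(10N) = (11^11/10^10)^N = (285311670611/10000000000)^N.
The square-root prefactors combine to sqrt(2π·11N) / (sqrt(2π N)·sqrt(2π·10N)) = sqrt(11 / (2π·10·N)) = sqrt(11/(20π·13n)).
Substituting N = 13n: C(143n, 13n) ~ (285311670611/10000000000)^(13n) · sqrt(11/(20π·13n)).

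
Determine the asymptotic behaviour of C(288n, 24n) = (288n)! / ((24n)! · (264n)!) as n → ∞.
C(288n, 24n) ~ (8916100448256/285311670611)^(24n) · sqrt(6/(11π·24n))

Write N = 24n. Apply Stirling to each factorial:
  (12N)! ~ sqrt(2π·12N) · (12N/e)^(12N),
  N! ~ sqrt(2π N) · (N/e)^N,
  (11N)! ~ sqrt(2π·11N) · (11N/e)^(11N).
The exponential factors combine to (12N)^(12N) / (N^N · (11N)^(11N)) = 12^(12N)/11^(11N) = (12^12/11^11)^N = (8916100448256/285311670611)^N.
The square-root prefactors combine to sqrt(2π·12N) / (sqrt(2π N)·sqrt(2π·11N)) = sqrt(12 / (2π·11·N)) = sqrt(6/(11π·24n)).
Substituting N = 24n: C(288n, 24n) ~ (8916100448256/285311670611)^(24n) · sqrt(6/(11π·24n)).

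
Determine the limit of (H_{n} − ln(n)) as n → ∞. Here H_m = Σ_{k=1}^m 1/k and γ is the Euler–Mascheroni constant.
lim = γ

By Euler-Maclaurin, H_m = ln m + γ + O(1/m). So
  H_{n} − ln(n) = ln(n) + γ − ln(n) + O(1/n)
                       = ln(1/1) + γ + O(1/n).
Hence the limit is γ (since ln 1 = 0).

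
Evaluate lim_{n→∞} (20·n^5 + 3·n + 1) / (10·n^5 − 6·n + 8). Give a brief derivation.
lim = 20/10 = 2

For large n the leading n^5 terms dominate both numerator and denominator. Dividing top and bottom by n^5, every other term tends to 0, leaving 20/10 = 2.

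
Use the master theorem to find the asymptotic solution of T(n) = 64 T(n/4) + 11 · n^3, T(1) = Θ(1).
T(n) = Θ(n^3 log n)

log_4 64 = 3, and f(n) = 11 · n^3 = Θ(n^(log_4 64)). This is Case 2 of the master theorem: T(n) = Θ(f(n) · log n) = Θ(n^3 log n).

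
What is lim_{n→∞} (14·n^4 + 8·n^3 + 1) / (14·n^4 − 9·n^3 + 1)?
lim = 14/14 = 1

For large n the leading n^4 terms dominate both numerator and denominator. Dividing top and bottom by n^4, every other term tends to 0, leaving 14/14 = 1.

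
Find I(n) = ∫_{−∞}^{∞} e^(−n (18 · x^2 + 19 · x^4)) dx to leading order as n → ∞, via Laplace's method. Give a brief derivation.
I(n) ~ sqrt(π/(18n))

φ(x) = 18 · x^2 + 19 · x^4 has its unique global minimum at x* = 0 (since φ'(x) = 36x + 76x^3 = 0 only at x = 0 for real x with both coefficients positive, and φ → ∞ as |x| → ∞). At x* = 0, φ(0) = 0 and φ''(0) = 36. Laplace's method then gives
  I(n) ~ sqrt(2π / (n · φ''(0))) · e^(−n φ(0)) = sqrt(2π / (36n)) = sqrt(π/(18n)).
The 19 · x^4 term contributes only at subleading order (an O(1/n) relative correction).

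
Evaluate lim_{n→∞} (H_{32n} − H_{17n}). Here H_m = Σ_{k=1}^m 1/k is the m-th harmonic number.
lim = ln(32/17)

Euler-Maclaurin gives H_m = ln m + γ + 1/(2m) + O(1/m^2). The γ and O(1/m) terms cancel in the difference:
  H_{32n} − H_{17n} = ln(32n) − ln(17n) + O(1/n) = ln(32/17) + O(1/n).
Hence the limit is ln(32/17).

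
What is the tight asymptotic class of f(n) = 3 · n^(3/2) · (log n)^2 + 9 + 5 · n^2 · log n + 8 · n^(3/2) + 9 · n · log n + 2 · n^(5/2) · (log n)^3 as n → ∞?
f(n) ∈ Θ(n^(5/2) · (log n)^3)

Compare the terms by growth order. For large n, n^a · (log n)^b dominates n^a' · (log n)^b' iff a > a', or (a = a' and b > b'). Ranking the 6 terms shows the dominant one is 2 · n^(5/2) · (log n)^3. Hence f(n) ∈ Θ(n^(5/2) · (log n)^3).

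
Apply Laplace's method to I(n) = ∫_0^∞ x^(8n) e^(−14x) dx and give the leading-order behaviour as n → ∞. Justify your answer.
I(n) ~ (sqrt(2π·8n) / 14) · (8n/(14e))^(8n)

Write the integrand as exp(8n ln x − 14x) and set f(x) = 8n ln x − 14x. Then f'(x) = 8n/x − 14 = 0 at x* = 8n/14, and f''(x*) = −8n/x*^2 = −14^2/(8n). Laplace's method (interior maximum) gives
  I(n) ~ e^(f(x*)) · sqrt(2π / |f''(x*)|)
        = exp(8n ln(8n/14) − 8n) · sqrt(2π · 8n / 14^2)
        = (8n/14)^(8n) e^(−8n) · sqrt(2π·8n) / 14
        = (sqrt(2π·8n) / 14) · (8n/(14e))^(8n).
This matches Γ(8n+1)/14^(8n+1) with Stirling applied to Γ.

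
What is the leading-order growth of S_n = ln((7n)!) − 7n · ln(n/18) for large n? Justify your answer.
S_n ~ 7n · (ln 126 − 1) + O(ln n)

Stirling: ln((7n)!) = 7n ln(7n) − 7n + O(ln n).
  S_n = 7n ln(7n) − 7n − 7n ln(n/18) + O(ln n)
      = 7n ln(7n) − 7n ln n + 7n ln 18 − 7n + O(ln n)
      = 7n ln 7 + 7n ln 18 − 7n + O(ln n)
      = 7n (ln 126 − 1) + O(ln n).
Numerically ln(126) − 1 ≈ 3.8363.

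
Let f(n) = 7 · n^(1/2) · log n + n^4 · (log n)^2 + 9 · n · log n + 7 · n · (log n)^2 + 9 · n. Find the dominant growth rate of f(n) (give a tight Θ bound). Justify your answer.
f(n) ∈ Θ(n^4 · (log n)^2)

Compare the terms by growth order. For large n, n^a · (log n)^b dominates n^a' · (log n)^b' iff a > a', or (a = a' and b > b'). Ranking the 5 terms shows the dominant one is n^4 · (log n)^2. Hence f(n) ∈ Θ(n^4 · (log n)^2).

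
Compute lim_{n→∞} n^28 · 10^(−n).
lim = 0

Exponentials with base > 1 dominate every fixed polynomial: for any fixed c, n^c / 10^n → 0 as n → ∞ (e.g. by the ratio test, or by writing 10^n = e^(n ln 10) and noting e^(n ln 10) / n^c → ∞). Hence n^28 · 10^(−n) = n^28 / 10^n → 0.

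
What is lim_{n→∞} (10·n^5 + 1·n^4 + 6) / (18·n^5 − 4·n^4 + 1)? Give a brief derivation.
lim = 10/18 = 5/9

For large n the leading n^5 terms dominate both numerator and denominator. Dividing top and bottom by n^5, every other term tends to 0, leaving 10/18 = 5/9.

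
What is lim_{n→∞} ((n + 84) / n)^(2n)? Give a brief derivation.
lim = e^168

Rewrite as (1 + 84/n)^(2n). By the standard limit (1 + x/n)^n → e^x, we have (1 + 84/n)^n → e^84, and raising to the 2nd power gives e^168.
More precisely, ln[(1 + 84/n)^(2n)] = 2n · ln(1 + 84/n) = 2n · (84/n + O(1/n^2)) = 168 + O(1/n) → 168.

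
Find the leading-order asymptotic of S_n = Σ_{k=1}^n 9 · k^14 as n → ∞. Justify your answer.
S_n ~ 3 · n^15 / 5

By integral comparison (Euler-Maclaurin), Σ_{k=1}^n 9 · k^14 = 9 · ∫_0^n x^14 dx + O(n^14) = 9 · n^15/15 = 3 · n^15 / 5 + O(n^14). (Equivalently, Faulhaber's formula gives the same leading term.)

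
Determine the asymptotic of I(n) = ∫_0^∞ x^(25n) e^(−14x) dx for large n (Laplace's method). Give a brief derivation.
I(n) ~ (sqrt(2π·25n) / 14) · (25n/(14e))^(25n)

Write the integrand as exp(25n ln x − 14x) and set f(x) = 25n ln x − 14x. Then f'(x) = 25n/x − 14 = 0 at x* = 25n/14, and f''(x*) = −25n/x*^2 = −14^2/(25n). Laplace's method (interior maximum) gives
  I(n) ~ e^(f(x*)) · sqrt(2π / |f''(x*)|)
        = exp(25n ln(25n/14) − 25n) · sqrt(2π · 25n / 14^2)
        = (25n/14)^(25n) e^(−25n) · sqrt(2π·25n) / 14
        = (sqrt(2π·25n) / 14) · (25n/(14e))^(25n).
This matches Γ(25n+1)/14^(25n+1) with Stirling applied to Γ.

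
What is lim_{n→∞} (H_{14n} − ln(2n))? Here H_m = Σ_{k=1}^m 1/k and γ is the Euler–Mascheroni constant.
lim = ln 7 + γ

By Euler-Maclaurin, H_m = ln m + γ + O(1/m). So
  H_{14n} − ln(2n) = ln(14n) + γ − ln(2n) + O(1/n)
                       = ln(14/2) + γ + O(1/n).
Hence the limit is ln(14/2) + γ (= ln 7).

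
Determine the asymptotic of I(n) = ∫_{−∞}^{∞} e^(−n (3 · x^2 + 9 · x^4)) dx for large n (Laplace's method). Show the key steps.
I(n) ~ sqrt(π/(3n))

φ(x) = 3 · x^2 + 9 · x^4 has its unique global minimum at x* = 0 (since φ'(x) = 6x + 36x^3 = 0 only at x = 0 for real x with both coefficients positive, and φ → ∞ as |x| → ∞). At x* = 0, φ(0) = 0 and φ''(0) = 6. Laplace's method then gives
  I(n) ~ sqrt(2π / (n · φ''(0))) · e^(−n φ(0)) = sqrt(2π / (6n)) = sqrt(π/(3n)).
The 9 · x^4 term contributes only at subleading order (an O(1/n) relative correction).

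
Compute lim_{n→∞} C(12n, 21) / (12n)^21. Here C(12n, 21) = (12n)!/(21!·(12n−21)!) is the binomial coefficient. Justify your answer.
lim = 1/21! = 1/51090942171709440000

With N = 12n → ∞: C(N, 21) / N^21 = [N(N−1)…(N−20)] / (21! · N^21) = (1/21!) · 1 · (1 − 1/(12n)) · … · (1 − 20/(12n)). Each factor → 1 as N → ∞, so the limit is 1/21! = 1/51090942171709440000.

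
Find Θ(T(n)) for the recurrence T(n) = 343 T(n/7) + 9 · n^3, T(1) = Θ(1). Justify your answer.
T(n) = Θ(n^3 log n)

log_7 343 = 3, and f(n) = 9 · n^3 = Θ(n^(log_7 343)). This is Case 2 of the master theorem: T(n) = Θ(f(n) · log n) = Θ(n^3 log n).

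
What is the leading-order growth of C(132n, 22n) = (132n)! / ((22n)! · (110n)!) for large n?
C(132n, 22n) ~ (46656/3125)^(22n) · sqrt(3/(5π·22n))

Write N = 22n. Apply Stirling to each factorial:
  (6N)! ~ sqrt(2π·6N) · (6N/e)^(6N),
  N! ~ sqrt(2π N) · (N/e)^N,
  (5N)! ~ sqrt(2π·5N) · (5N/e)^(5N).
The exponential factors combine to (6N)^(6N) / (N^N · (5N)^(5N)) = 6^(6N)/5^(5N) = (6^6/5^5)^N = (46656/3125)^N.
The square-root prefactors combine to sqrt(2π·6N) / (sqrt(2π N)·sqrt(2π·5N)) = sqrt(6 / (2π·5·N)) = sqrt(3/(5π·22n)).
Substituting N = 22n: C(132n, 22n) ~ (46656/3125)^(22n) · sqrt(3/(5π·22n)).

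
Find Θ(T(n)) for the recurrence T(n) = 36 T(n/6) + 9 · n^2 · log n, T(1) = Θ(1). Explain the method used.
T(n) = Θ(n^2 · (log n)^2)

Here log_6 36 = 2 and f(n) = 9 · n^2 · log n = Θ(n^(log_6 36) · (log n)^1). This is the extended Case 2 of the master theorem (f matches the critical exponent up to log factors), giving T(n) = Θ(n^(log_6 36) · (log n)^(1+1)) = Θ(n^2 · (log n)^2).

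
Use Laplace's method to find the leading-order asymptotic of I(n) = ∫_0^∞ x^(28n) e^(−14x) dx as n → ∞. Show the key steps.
I(n) ~ (sqrt(2π·28n) / 14) · (28n/(14e))^(28n)

Write the integrand as exp(28n ln x − 14x) and set f(x) = 28n ln x − 14x. Then f'(x) = 28n/x − 14 = 0 at x* = 28n/14, and f''(x*) = −28n/x*^2 = −14^2/(28n). Laplace's method (interior maximum) gives
  I(n) ~ e^(f(x*)) · sqrt(2π / |f''(x*)|)
        = exp(28n ln(28n/14) − 28n) · sqrt(2π · 28n / 14^2)
        = (28n/14)^(28n) e^(−28n) · sqrt(2π·28n) / 14
        = (sqrt(2π·28n) / 14) · (28n/(14e))^(28n).
This matches Γ(28n+1)/14^(28n+1) with Stirling applied to Γ.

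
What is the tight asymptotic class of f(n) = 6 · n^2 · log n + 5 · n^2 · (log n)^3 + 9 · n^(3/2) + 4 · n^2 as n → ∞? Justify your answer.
f(n) ∈ Θ(n^2 · (log n)^3)

Compare the terms by growth order. For large n, n^a · (log n)^b dominates n^a' · (log n)^b' iff a > a', or (a = a' and b > b'). Ranking the 4 terms shows the dominant one is 5 · n^2 · (log n)^3. Hence f(n) ∈ Θ(n^2 · (log n)^3).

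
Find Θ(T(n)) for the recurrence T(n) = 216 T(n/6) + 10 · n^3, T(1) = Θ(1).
T(n) = Θ(n^3 log n)

log_6 216 = 3, and f(n) = 10 · n^3 = Θ(n^(log_6 216)). This is Case 2 of the master theorem: T(n) = Θ(f(n) · log n) = Θ(n^3 log n).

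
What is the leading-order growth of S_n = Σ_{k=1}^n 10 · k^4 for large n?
S_n ~ 2 · n^5

By integral comparison (Euler-Maclaurin), Σ_{k=1}^n 10 · k^4 = 10 · ∫_0^n x^4 dx + O(n^4) = 10 · n^5/5 = 2 · n^5 + O(n^4). (Equivalently, Faulhaber's formula gives the same leading term.)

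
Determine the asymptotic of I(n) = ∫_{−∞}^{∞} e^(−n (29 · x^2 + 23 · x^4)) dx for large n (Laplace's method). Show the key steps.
I(n) ~ sqrt(π/(29n))

φ(x) = 29 · x^2 + 23 · x^4 has its unique global minimum at x* = 0 (since φ'(x) = 58x + 92x^3 = 0 only at x = 0 for real x with both coefficients positive, and φ → ∞ as |x| → ∞). At x* = 0, φ(0) = 0 and φ''(0) = 58. Laplace's method then gives
  I(n) ~ sqrt(2π / (n · φ''(0))) · e^(−n φ(0)) = sqrt(2π / (58n)) = sqrt(π/(29n)).
The 23 · x^4 term contributes only at subleading order (an O(1/n) relative correction).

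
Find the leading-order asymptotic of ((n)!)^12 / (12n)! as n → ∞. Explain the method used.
((n)!)^12/(12n)! ~ ((2π·n)^(11/2) / sqrt(12)) · 12^(−12·n)  →  0

Write N = n. Stirling: N! ~ sqrt(2π N)(N/e)^N and (12N)! ~ sqrt(2π·12N)·(12N/e)^(12N).
  (N!)^12/(12N)! ~ (2π N)^(12/2) (N/e)^(12N) / [sqrt(2π·12N) (12N/e)^(12N)]
     = (2π N)^(12/2) / sqrt(2π·12N) · (N/(12N))^(12N)
     = (2π N)^((12−1)/2) / sqrt(12) · 12^(−12N).
Since 12^12 > 1, the factor 12^(−12N) decays exponentially, so the ratio → 0. Substituting N = n gives the stated form.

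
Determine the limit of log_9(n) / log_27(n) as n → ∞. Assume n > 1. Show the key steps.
lim = ln(27) / ln(9) = log_9(27)

Change of base: log_9(n) = ln n / ln 9 and log_27(n) = ln n / ln 27. The ratio is (ln n / ln 9) · (ln 27 / ln n) = ln 27 / ln 9, a constant independent of n. So the limit is ln 27 / ln 9 = log_9(27).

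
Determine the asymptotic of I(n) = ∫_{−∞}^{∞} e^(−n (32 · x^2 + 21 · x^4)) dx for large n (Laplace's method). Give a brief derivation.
I(n) ~ sqrt(π/(32n))

φ(x) = 32 · x^2 + 21 · x^4 has its unique global minimum at x* = 0 (since φ'(x) = 64x + 84x^3 = 0 only at x = 0 for real x with both coefficients positive, and φ → ∞ as |x| → ∞). At x* = 0, φ(0) = 0 and φ''(0) = 64. Laplace's method then gives
  I(n) ~ sqrt(2π / (n · φ''(0))) · e^(−n φ(0)) = sqrt(2π / (64n)) = sqrt(π/(32n)).
The 21 · x^4 term contributes only at subleading order (an O(1/n) relative correction).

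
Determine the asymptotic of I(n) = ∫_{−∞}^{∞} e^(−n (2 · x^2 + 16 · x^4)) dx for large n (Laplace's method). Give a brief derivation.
I(n) ~ sqrt(π/(2n))

φ(x) = 2 · x^2 + 16 · x^4 has its unique global minimum at x* = 0 (since φ'(x) = 4x + 64x^3 = 0 only at x = 0 for real x with both coefficients positive, and φ → ∞ as |x| → ∞). At x* = 0, φ(0) = 0 and φ''(0) = 4. Laplace's method then gives
  I(n) ~ sqrt(2π / (n · φ''(0))) · e^(−n φ(0)) = sqrt(2π / (4n)) = sqrt(π/(2n)).
The 16 · x^4 term contributes only at subleading order (an O(1/n) relative correction).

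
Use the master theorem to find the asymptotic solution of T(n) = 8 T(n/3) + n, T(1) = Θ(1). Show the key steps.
T(n) = Θ(n^(log_3 8))

Master theorem: compare f(n) = n to n^(log_3 8) where log_3 8 ≈ 1.893. Since 1 < log_3 8, we have f(n) = O(n^(log_3 8 − ε)) for some ε > 0 — Case 1. Hence T(n) = Θ(n^(log_3 8)).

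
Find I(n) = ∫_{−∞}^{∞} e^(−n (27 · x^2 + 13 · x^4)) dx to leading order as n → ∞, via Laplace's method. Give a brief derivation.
I(n) ~ sqrt(π/(27n))

φ(x) = 27 · x^2 + 13 · x^4 has its unique global minimum at x* = 0 (since φ'(x) = 54x + 52x^3 = 0 only at x = 0 for real x with both coefficients positive, and φ → ∞ as |x| → ∞). At x* = 0, φ(0) = 0 and φ''(0) = 54. Laplace's method then gives
  I(n) ~ sqrt(2π / (n · φ''(0))) · e^(−n φ(0)) = sqrt(2π / (54n)) = sqrt(π/(27n)).
The 13 · x^4 term contributes only at subleading order (an O(1/n) relative correction).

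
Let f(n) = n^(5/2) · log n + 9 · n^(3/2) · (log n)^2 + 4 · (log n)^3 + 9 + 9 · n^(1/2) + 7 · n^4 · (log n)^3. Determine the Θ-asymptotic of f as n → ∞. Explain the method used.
f(n) ∈ Θ(n^4 · (log n)^3)

Compare the terms by growth order. For large n, n^a · (log n)^b dominates n^a' · (log n)^b' iff a > a', or (a = a' and b > b'). Ranking the 6 terms shows the dominant one is 7 · n^4 · (log n)^3. Hence f(n) ∈ Θ(n^4 · (log n)^3).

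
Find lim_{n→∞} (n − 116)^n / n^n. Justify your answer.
lim = e^(−116)

Rewrite as (1 − 116/n)^(n). By the standard limit (1 + x/n)^n → e^x, we have (1 − 116/n)^n → e^(−116), and raising to the 1st power gives e^(−116).
More precisely, ln[(1 − 116/n)^(n)] = n · ln(1 − 116/n) = n · (-116/n + O(1/n^2)) = -116 + O(1/n) → -116.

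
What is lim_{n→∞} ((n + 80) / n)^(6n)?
lim = e^480

Rewrite as (1 + 80/n)^(6n). By the standard limit (1 + x/n)^n → e^x, we have (1 + 80/n)^n → e^80, and raising to the 6th power gives e^480.
More precisely, ln[(1 + 80/n)^(6n)] = 6n · ln(1 + 80/n) = 6n · (80/n + O(1/n^2)) = 480 + O(1/n) → 480.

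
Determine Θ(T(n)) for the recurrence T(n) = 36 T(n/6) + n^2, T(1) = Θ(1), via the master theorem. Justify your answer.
T(n) = Θ(n^2 log n)

log_6 36 = 2, and f(n) = n^2 = Θ(n^(log_6 36)). This is Case 2 of the master theorem: T(n) = Θ(f(n) · log n) = Θ(n^2 log n).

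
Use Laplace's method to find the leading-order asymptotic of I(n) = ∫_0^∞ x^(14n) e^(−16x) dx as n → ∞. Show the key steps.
I(n) ~ (sqrt(2π·14n) / 16) · (14n/(16e))^(14n)

Write the integrand as exp(14n ln x − 16x) and set f(x) = 14n ln x − 16x. Then f'(x) = 14n/x − 16 = 0 at x* = 14n/16, and f''(x*) = −14n/x*^2 = −16^2/(14n). Laplace's method (interior maximum) gives
  I(n) ~ e^(f(x*)) · sqrt(2π / |f''(x*)|)
        = exp(14n ln(14n/16) − 14n) · sqrt(2π · 14n / 16^2)
        = (14n/16)^(14n) e^(−14n) · sqrt(2π·14n) / 16
        = (sqrt(2π·14n) / 16) · (14n/(16e))^(14n).
This matches Γ(14n+1)/16^(14n+1) with Stirling applied to Γ.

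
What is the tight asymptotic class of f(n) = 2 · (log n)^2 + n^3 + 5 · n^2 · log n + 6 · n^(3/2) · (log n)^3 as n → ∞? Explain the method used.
f(n) ∈ Θ(n^3)

Compare the terms by growth order. For large n, n^a · (log n)^b dominates n^a' · (log n)^b' iff a > a', or (a = a' and b > b'). Ranking the 4 terms shows the dominant one is n^3. Hence f(n) ∈ Θ(n^3).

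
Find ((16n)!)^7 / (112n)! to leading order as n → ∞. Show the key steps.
((16n)!)^7/(112n)! ~ ((2π·16n)^(6/2) / sqrt(7)) · 7^(−7·16n)  →  0

Write N = 16n. Stirling: N! ~ sqrt(2π N)(N/e)^N and (7N)! ~ sqrt(2π·7N)·(7N/e)^(7N).
  (N!)^7/(7N)! ~ (2π N)^(7/2) (N/e)^(7N) / [sqrt(2π·7N) (7N/e)^(7N)]
     = (2π N)^(7/2) / sqrt(2π·7N) · (N/(7N))^(7N)
     = (2π N)^((7−1)/2) / sqrt(7) · 7^(−7N).
Since 7^7 > 1, the factor 7^(−7N) decays exponentially, so the ratio → 0. Substituting N = 16n gives the stated form.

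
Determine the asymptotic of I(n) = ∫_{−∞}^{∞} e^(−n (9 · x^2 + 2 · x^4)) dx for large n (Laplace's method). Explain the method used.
I(n) ~ sqrt(π/(9n))

φ(x) = 9 · x^2 + 2 · x^4 has its unique global minimum at x* = 0 (since φ'(x) = 18x + 8x^3 = 0 only at x = 0 for real x with both coefficients positive, and φ → ∞ as |x| → ∞). At x* = 0, φ(0) = 0 and φ''(0) = 18. Laplace's method then gives
  I(n) ~ sqrt(2π / (n · φ''(0))) · e^(−n φ(0)) = sqrt(2π / (18n)) = sqrt(π/(9n)).
The 2 · x^4 term contributes only at subleading order (an O(1/n) relative correction).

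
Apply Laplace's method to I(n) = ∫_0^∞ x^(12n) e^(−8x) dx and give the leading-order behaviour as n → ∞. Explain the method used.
I(n) ~ (sqrt(2π·12n) / 8) · (12n/(8e))^(12n)

Write the integrand as exp(12n ln x − 8x) and set f(x) = 12n ln x − 8x. Then f'(x) = 12n/x − 8 = 0 at x* = 12n/8, and f''(x*) = −12n/x*^2 = −8^2/(12n). Laplace's method (interior maximum) gives
  I(n) ~ e^(f(x*)) · sqrt(2π / |f''(x*)|)
        = exp(12n ln(12n/8) − 12n) · sqrt(2π · 12n / 8^2)
        = (12n/8)^(12n) e^(−12n) · sqrt(2π·12n) / 8
        = (sqrt(2π·12n) / 8) · (12n/(8e))^(12n).
This matches Γ(12n+1)/8^(12n+1) with Stirling applied to Γ.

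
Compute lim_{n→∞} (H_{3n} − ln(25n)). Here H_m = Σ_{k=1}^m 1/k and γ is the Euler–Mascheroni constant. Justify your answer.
lim = ln(3/25) + γ

By Euler-Maclaurin, H_m = ln m + γ + O(1/m). So
  H_{3n} − ln(25n) = ln(3n) + γ − ln(25n) + O(1/n)
                       = ln(3/25) + γ + O(1/n).
Hence the limit is ln(3/25) + γ.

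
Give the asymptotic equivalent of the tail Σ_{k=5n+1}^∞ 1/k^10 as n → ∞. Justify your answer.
Σ_{k>5n} 1/k^10 ~ 1/(9 · (5n)^9)

Compare to the integral: ∫_{5n}^∞ x^(−10) dx = [−x^(−9)/9]_{5n}^∞ = 1/((10−1)·(5n)^9). Euler-Maclaurin then gives
  Σ_{k>5n} 1/k^10 = ∫_{5n}^∞ dx/x^10 − 1/(2·(5n)^10) + O(1/(5n)^11).
(Equivalently this is ζ(10) − Σ_{k≤5n} 1/k^10.)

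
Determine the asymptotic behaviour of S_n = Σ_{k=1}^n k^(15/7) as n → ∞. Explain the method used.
S_n ~ (7/22) · n^(22/7)

Integral comparison: Σ_{k=1}^n k^(15/7) = ∫_0^n x^(15/7) dx + O(n^(15/7)). The integral is n^(1 + 15/7) / (1 + 15/7) = n^((15+7)/7) / ((15+7)/7) = (7/22) · n^(22/7).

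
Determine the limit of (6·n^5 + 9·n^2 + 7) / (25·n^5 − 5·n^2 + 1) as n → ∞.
lim = 6/25

For large n the leading n^5 terms dominate both numerator and denominator. Dividing top and bottom by n^5, every other term tends to 0, leaving 6/25.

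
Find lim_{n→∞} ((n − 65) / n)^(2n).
lim = e^(−130)

Rewrite as (1 − 65/n)^(2n). By the standard limit (1 + x/n)^n → e^x, we have (1 − 65/n)^n → e^(−65), and raising to the 2nd power gives e^(−130).
More precisely, ln[(1 − 65/n)^(2n)] = 2n · ln(1 − 65/n) = 2n · (-65/n + O(1/n^2)) = -130 + O(1/n) → -130.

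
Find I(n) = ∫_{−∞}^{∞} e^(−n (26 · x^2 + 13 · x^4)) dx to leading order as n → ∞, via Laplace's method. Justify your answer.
I(n) ~ sqrt(π/(26n))

φ(x) = 26 · x^2 + 13 · x^4 has its unique global minimum at x* = 0 (since φ'(x) = 52x + 52x^3 = 0 only at x = 0 for real x with both coefficients positive, and φ → ∞ as |x| → ∞). At x* = 0, φ(0) = 0 and φ''(0) = 52. Laplace's method then gives
  I(n) ~ sqrt(2π / (n · φ''(0))) · e^(−n φ(0)) = sqrt(2π / (52n)) = sqrt(π/(26n)).
The 13 · x^4 term contributes only at subleading order (an O(1/n) relative correction).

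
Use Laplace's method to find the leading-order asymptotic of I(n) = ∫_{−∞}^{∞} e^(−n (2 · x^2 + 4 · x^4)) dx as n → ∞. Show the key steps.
I(n) ~ sqrt(π/(2n))

φ(x) = 2 · x^2 + 4 · x^4 has its unique global minimum at x* = 0 (since φ'(x) = 4x + 16x^3 = 0 only at x = 0 for real x with both coefficients positive, and φ → ∞ as |x| → ∞). At x* = 0, φ(0) = 0 and φ''(0) = 4. Laplace's method then gives
  I(n) ~ sqrt(2π / (n · φ''(0))) · e^(−n φ(0)) = sqrt(2π / (4n)) = sqrt(π/(2n)).
The 4 · x^4 term contributes only at subleading order (an O(1/n) relative correction).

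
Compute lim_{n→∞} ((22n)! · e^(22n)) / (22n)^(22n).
lim = ∞

Stirling: (22n)! ~ sqrt(2π·22n) · (22n/e)^(22n). Hence
  (22n)! · e^(22n) / (22n)^(22n) ~ sqrt(2π·22n) = sqrt(2π·22) · sqrt(n) → ∞.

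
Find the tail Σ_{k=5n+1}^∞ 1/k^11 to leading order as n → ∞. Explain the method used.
Σ_{k>5n} 1/k^11 ~ 1/(10 · (5n)^10)

Compare to the integral: ∫_{5n}^∞ x^(−11) dx = [−x^(−10)/10]_{5n}^∞ = 1/((11−1)·(5n)^10). Euler-Maclaurin then gives
  Σ_{k>5n} 1/k^11 = ∫_{5n}^∞ dx/x^11 − 1/(2·(5n)^11) + O(1/(5n)^12).
(Equivalently this is ζ(11) − Σ_{k≤5n} 1/k^11.)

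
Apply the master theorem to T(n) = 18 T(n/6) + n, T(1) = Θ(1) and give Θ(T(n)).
T(n) = Θ(n^(log_6 18))

Master theorem: compare f(n) = n to n^(log_6 18) where log_6 18 ≈ 1.613. Since 1 < log_6 18, we have f(n) = O(n^(log_6 18 − ε)) for some ε > 0 — Case 1. Hence T(n) = Θ(n^(log_6 18)).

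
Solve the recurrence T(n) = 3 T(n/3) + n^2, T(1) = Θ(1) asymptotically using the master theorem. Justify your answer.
T(n) = Θ(n^2)

log_3 3 ≈ 1.000. f(n) = n^2 dominates n^(log_3 3) since 2 > 1.000, and the regularity condition a·f(n/b) = 3·(n/3)^2 = (3/9)·n^2 ≤ c·f(n) holds with c = 3/9 ≈ 0.333 < 1. So this is Case 3: T(n) = Θ(f(n)) = Θ(n^2).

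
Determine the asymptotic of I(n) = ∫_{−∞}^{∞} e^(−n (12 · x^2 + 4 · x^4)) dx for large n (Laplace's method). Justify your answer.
I(n) ~ sqrt(π/(12n))

φ(x) = 12 · x^2 + 4 · x^4 has its unique global minimum at x* = 0 (since φ'(x) = 24x + 16x^3 = 0 only at x = 0 for real x with both coefficients positive, and φ → ∞ as |x| → ∞). At x* = 0, φ(0) = 0 and φ''(0) = 24. Laplace's method then gives
  I(n) ~ sqrt(2π / (n · φ''(0))) · e^(−n φ(0)) = sqrt(2π / (24n)) = sqrt(π/(12n)).
The 4 · x^4 term contributes only at subleading order (an O(1/n) relative correction).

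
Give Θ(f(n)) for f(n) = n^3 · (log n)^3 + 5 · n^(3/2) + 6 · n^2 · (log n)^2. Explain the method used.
f(n) ∈ Θ(n^3 · (log n)^3)

Compare the terms by growth order. For large n, n^a · (log n)^b dominates n^a' · (log n)^b' iff a > a', or (a = a' and b > b'). Ranking the 3 terms shows the dominant one is n^3 · (log n)^3. Hence f(n) ∈ Θ(n^3 · (log n)^3).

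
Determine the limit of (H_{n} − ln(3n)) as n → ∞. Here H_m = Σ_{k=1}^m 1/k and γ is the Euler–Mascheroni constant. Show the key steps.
lim = −ln 3 + γ

By Euler-Maclaurin, H_m = ln m + γ + O(1/m). So
  H_{n} − ln(3n) = ln(n) + γ − ln(3n) + O(1/n)
                       = ln(1/3) + γ + O(1/n).
Hence the limit is ln(1/3) + γ.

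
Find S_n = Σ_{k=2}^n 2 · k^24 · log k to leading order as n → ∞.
S_n ~ 2 · n^25 log n / 25 − 2 · n^25 / 625

By integral comparison, S_n = ∫_1^n 2 · x^24 · log x dx + O(n^24 · log n). For the integral, ∫ x^24 log x dx = n^25 log n / 25 − n^25/625 (integration by parts). Hence S_n ~ 2 · n^25 log n / 25 − 2 · n^25 / 625.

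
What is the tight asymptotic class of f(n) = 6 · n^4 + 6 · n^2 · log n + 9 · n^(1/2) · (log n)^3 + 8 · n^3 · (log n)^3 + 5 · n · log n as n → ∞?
f(n) ∈ Θ(n^4)

Compare the terms by growth order. For large n, n^a · (log n)^b dominates n^a' · (log n)^b' iff a > a', or (a = a' and b > b'). Ranking the 5 terms shows the dominant one is 6 · n^4. Hence f(n) ∈ Θ(n^4).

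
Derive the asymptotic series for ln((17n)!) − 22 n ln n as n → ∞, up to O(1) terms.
ln((17n)!) − 22 n ln n = −5 n ln n + 17(ln 17 − 1) n + (1/2) ln(2π·17n) + O(1/n)

Stirling: ln((17n)!) = 17n ln(17n) − 17n + (1/2) ln(2π·17n) + O(1/n).
Expand 17n ln(17n) = 17n (ln n + ln 17) = 17n ln n + 17n ln 17.
Subtract 22n ln n: leading term is (17 − 22) n ln n = −5 n ln n. The next term is 17n ln 17 − 17n = 17(ln 17 − 1) n. Then the (1/2) ln(2π·17n) correction.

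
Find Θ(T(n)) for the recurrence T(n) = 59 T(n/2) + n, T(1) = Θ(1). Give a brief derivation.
T(n) = Θ(n^(log_2 59))

Master theorem: compare f(n) = n to n^(log_2 59) where log_2 59 ≈ 5.883. Since 1 < log_2 59, we have f(n) = O(n^(log_2 59 − ε)) for some ε > 0 — Case 1. Hence T(n) = Θ(n^(log_2 59)).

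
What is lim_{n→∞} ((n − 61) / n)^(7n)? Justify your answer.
lim = e^(−427)

Rewrite as (1 − 61/n)^(7n). By the standard limit (1 + x/n)^n → e^x, we have (1 − 61/n)^n → e^(−61), and raising to the 7th power gives e^(−427).
More precisely, ln[(1 − 61/n)^(7n)] = 7n · ln(1 − 61/n) = 7n · (-61/n + O(1/n^2)) = -427 + O(1/n) → -427.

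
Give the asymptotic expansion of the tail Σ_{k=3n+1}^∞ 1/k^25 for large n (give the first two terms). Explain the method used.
Σ_{k>3n} 1/k^25 = 1/(24 · (3n)^24) − 1/(2 · (3n)^25) + O(1/(3n)^26)

Compare to the integral: ∫_{3n}^∞ x^(−25) dx = [−x^(−24)/24]_{3n}^∞ = 1/((25−1)·(3n)^24). The Euler-Maclaurin correction adds −f(3n)/2 = −1/(2·(3n)^25). Euler-Maclaurin then gives
  Σ_{k>3n} 1/k^25 = ∫_{3n}^∞ dx/x^25 − 1/(2·(3n)^25) + O(1/(3n)^26).
(Equivalently this is ζ(25) − Σ_{k≤3n} 1/k^25.)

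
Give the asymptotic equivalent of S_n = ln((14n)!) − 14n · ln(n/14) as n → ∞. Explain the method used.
S_n ~ 14n · (ln 196 − 1) + O(ln n)

Stirling: ln((14n)!) = 14n ln(14n) − 14n + O(ln n).
  S_n = 14n ln(14n) − 14n − 14n ln(n/14) + O(ln n)
      = 14n ln(14n) − 14n ln n + 14n ln 14 − 14n + O(ln n)
      = 14n ln 14 + 14n ln 14 − 14n + O(ln n)
      = 14n (ln 196 − 1) + O(ln n).
Numerically ln(196) − 1 ≈ 4.2781.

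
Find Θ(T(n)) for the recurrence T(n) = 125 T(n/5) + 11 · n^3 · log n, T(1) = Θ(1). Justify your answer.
T(n) = Θ(n^3 · (log n)^2)

Here log_5 125 = 3 and f(n) = 11 · n^3 · log n = Θ(n^(log_5 125) · (log n)^1). This is the extended Case 2 of the master theorem (f matches the critical exponent up to log factors), giving T(n) = Θ(n^(log_5 125) · (log n)^(1+1)) = Θ(n^3 · (log n)^2).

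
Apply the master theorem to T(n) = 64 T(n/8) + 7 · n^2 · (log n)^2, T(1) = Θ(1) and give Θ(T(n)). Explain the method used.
T(n) = Θ(n^2 · (log n)^3)

Here log_8 64 = 2 and f(n) = 7 · n^2 · (log n)^2 = Θ(n^(log_8 64) · (log n)^2). This is the extended Case 2 of the master theorem (f matches the critical exponent up to log factors), giving T(n) = Θ(n^(log_8 64) · (log n)^(2+1)) = Θ(n^2 · (log n)^3).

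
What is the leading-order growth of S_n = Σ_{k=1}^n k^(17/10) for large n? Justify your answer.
S_n ~ (10/27) · n^(27/10)

Integral comparison: Σ_{k=1}^n k^(17/10) = ∫_0^n x^(17/10) dx + O(n^(17/10)). The integral is n^(1 + 17/10) / (1 + 17/10) = n^((17+10)/10) / ((17+10)/10) = (10/27) · n^(27/10).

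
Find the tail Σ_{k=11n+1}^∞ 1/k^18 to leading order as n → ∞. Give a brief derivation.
Σ_{k>11n} 1/k^18 ~ 1/(17 · (11n)^17)

Compare to the integral: ∫_{11n}^∞ x^(−18) dx = [−x^(−17)/17]_{11n}^∞ = 1/((18−1)·(11n)^17). Euler-Maclaurin then gives
  Σ_{k>11n} 1/k^18 = ∫_{11n}^∞ dx/x^18 − 1/(2·(11n)^18) + O(1/(11n)^19).
(Equivalently this is ζ(18) − Σ_{k≤11n} 1/k^18.)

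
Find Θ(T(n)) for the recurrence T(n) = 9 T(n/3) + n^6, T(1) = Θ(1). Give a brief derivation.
T(n) = Θ(n^6)

log_3 9 ≈ 2.000. f(n) = n^6 dominates n^(log_3 9) since 6 > 2.000, and the regularity condition a·f(n/b) = 9·(n/3)^6 = (9/729)·n^6 ≤ c·f(n) holds with c = 9/729 ≈ 0.0123 < 1. So this is Case 3: T(n) = Θ(f(n)) = Θ(n^6).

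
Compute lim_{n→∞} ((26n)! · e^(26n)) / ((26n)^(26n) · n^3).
lim = 0

Stirling: (26n)! ~ sqrt(2π·26n) · (26n/e)^(26n). Hence
  (26n)! · e^(26n) / (26n)^(26n) ~ sqrt(2π·26n).
Dividing by n^3: sqrt(2π·26n) / n^3 = sqrt(2π·26) · n^((1−6)/2), so the expression behaves like sqrt(2π·26) · n^((1−6)/2) → 0.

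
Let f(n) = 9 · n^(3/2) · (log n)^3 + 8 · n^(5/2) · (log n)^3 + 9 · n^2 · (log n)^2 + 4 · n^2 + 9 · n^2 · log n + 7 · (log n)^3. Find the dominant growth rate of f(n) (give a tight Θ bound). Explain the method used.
f(n) ∈ Θ(n^(5/2) · (log n)^3)

Compare the terms by growth order. For large n, n^a · (log n)^b dominates n^a' · (log n)^b' iff a > a', or (a = a' and b > b'). Ranking the 6 terms shows the dominant one is 8 · n^(5/2) · (log n)^3. Hence f(n) ∈ Θ(n^(5/2) · (log n)^3).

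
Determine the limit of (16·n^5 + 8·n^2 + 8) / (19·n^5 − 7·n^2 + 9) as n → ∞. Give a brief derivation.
lim = 16/19

For large n the leading n^5 terms dominate both numerator and denominator. Dividing top and bottom by n^5, every other term tends to 0, leaving 16/19.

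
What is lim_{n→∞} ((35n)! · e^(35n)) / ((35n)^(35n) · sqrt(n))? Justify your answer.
lim = sqrt(2π·35)

Stirling: (35n)! ~ sqrt(2π·35n) · (35n/e)^(35n). Hence
  (35n)! · e^(35n) / (35n)^(35n) ~ sqrt(2π·35n).
Dividing by sqrt(n): sqrt(2π·35n) / sqrt(n) = sqrt(2π·35) · n^((1−1)/2), so the limit is sqrt(2π·35).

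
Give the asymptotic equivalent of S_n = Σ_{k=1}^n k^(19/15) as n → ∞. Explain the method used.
S_n ~ (15/34) · n^(34/15)

Integral comparison: Σ_{k=1}^n k^(19/15) = ∫_0^n x^(19/15) dx + O(n^(19/15)). The integral is n^(1 + 19/15) / (1 + 19/15) = n^((19+15)/15) / ((19+15)/15) = (15/34) · n^(34/15).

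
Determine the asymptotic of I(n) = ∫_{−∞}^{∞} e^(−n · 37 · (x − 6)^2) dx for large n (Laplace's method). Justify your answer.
I(n) = sqrt(π/(37n))

Here φ(x) = 37 · (x − 6)^2 has its unique minimum at x* = 6 with φ(x*) = 0 and φ''(x*) = 74. Laplace's method gives
  I(n) ~ e^(−n φ(x*)) · sqrt(2π / (n · φ''(x*))) = sqrt(2π / (74n)) = sqrt(π/(37n)).
This is exact: substituting u = (x − 6)·sqrt(37n) gives I(n) = (1/sqrt(37n)) ∫_{−∞}^{∞} e^(−u^2) du = sqrt(π/(37n)).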